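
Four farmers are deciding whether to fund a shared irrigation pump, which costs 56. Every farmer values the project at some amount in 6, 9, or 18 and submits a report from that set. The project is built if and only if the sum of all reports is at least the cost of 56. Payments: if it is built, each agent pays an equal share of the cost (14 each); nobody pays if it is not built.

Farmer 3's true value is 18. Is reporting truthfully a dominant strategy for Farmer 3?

Yes

Check each profile of the others' reports and compare truth against every alternative report.
Others report (6, 18, 18): truth gives 4, best alternative gives 0.
Others report (9, 18, 18): truth gives 4, best alternative gives 0.
Others report (18, 6, 18): truth gives 4, best alternative gives 0.
Others report (18, 9, 18): truth gives 4, best alternative gives 0.
Others report (18, 18, 6): truth gives 4, best alternative gives 0.
Others report (18, 18, 9): truth gives 4, best alternative gives 0.
(Remaining 21 profiles checked similarly; truth is weakly best in each.)
In every case the truthful report is at least as good as any alternative, so it is a dominant strategy.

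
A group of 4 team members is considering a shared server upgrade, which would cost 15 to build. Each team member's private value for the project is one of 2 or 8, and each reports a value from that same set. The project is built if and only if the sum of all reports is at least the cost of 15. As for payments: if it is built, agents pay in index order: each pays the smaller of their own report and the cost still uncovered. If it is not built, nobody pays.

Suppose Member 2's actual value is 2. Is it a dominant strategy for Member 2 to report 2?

Check each profile of the others' reports and compare truth against every alternative report.
Others report (2, 2, 8): truth gives 0, best alternative gives -6.
Others report (2, 8, 2): truth gives 0, best alternative gives -6.
Others report (2, 8, 8): truth gives 0, best alternative gives -6.
Others report (8, 2, 2): truth gives 0, best alternative gives -5.
Others report (8, 2, 8): truth gives 0, best alternative gives -5.
Others report (8, 8, 2): truth gives 0, best alternative gives -5.
(Remaining 2 profiles checked similarly; truth is weakly best in each.)
In every case the truthful report is at least as good as any alternative, so it is a dominant strategy.

Yes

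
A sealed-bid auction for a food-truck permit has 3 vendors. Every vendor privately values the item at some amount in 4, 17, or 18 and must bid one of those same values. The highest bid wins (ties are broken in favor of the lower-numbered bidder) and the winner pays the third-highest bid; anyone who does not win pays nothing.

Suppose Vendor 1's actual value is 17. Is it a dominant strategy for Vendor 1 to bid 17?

Consider the case where Vendor 2 bids 4 and Vendor 3 bids 18.
Truthful bid 17: loses, pays 0, utility 0.
Bid 18 instead: wins, pays 4, utility 17 - 4 = 13.
Since 13 > 0, bidding 18 is strictly better here, so truthful bidding is not dominant.

No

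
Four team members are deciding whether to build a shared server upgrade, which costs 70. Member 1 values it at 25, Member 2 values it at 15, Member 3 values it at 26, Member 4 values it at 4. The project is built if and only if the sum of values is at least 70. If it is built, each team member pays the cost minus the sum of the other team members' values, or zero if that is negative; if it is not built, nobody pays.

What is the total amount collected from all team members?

Total value 70 ≥ cost 70, so it is built.
Member 1: others sum to 45; max(0, 70 - 45) = 25.
Member 2: others sum to 55; max(0, 70 - 55) = 15.
Member 3: others sum to 44; max(0, 70 - 44) = 26.
Member 4: others sum to 66; max(0, 70 - 66) = 4.
Total collected = 25 + 15 + 26 + 4 = 70.

70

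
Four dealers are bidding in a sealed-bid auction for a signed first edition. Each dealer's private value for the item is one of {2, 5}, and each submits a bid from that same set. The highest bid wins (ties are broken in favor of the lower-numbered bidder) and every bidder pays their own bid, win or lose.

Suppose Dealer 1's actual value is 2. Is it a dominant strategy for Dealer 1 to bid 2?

Yes

Check each profile of the others' bids and compare truth against every alternative bid.
Others bid (2, 2, 2): truth gives 0, best alternative gives -3.
Others bid (2, 2, 5): truth gives -2, best alternative gives -3.
Others bid (2, 5, 2): truth gives -2, best alternative gives -3.
Others bid (2, 5, 5): truth gives -2, best alternative gives -3.
Others bid (5, 2, 2): truth gives -2, best alternative gives -3.
Others bid (5, 2, 5): truth gives -2, best alternative gives -3.
(Remaining 2 profiles checked similarly; truth is weakly best in each.)
In every case the truthful bid is at least as good as any alternative, so it is a dominant strategy.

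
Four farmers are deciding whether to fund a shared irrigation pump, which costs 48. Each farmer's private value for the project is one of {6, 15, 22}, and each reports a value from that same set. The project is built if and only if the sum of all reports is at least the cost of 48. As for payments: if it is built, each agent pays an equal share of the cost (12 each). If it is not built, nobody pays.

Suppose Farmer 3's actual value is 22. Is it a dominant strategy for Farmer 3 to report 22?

Check each profile of the others' reports and compare truth against every alternative report.
Others report (6, 6, 15): truth gives 10, best alternative gives 0.
Others report (6, 15, 6): truth gives 10, best alternative gives 0.
Others report (15, 6, 6): truth gives 10, best alternative gives 0.
Others report (6, 6, 22): truth gives 10, best alternative gives 10.
Others report (6, 15, 15): truth gives 10, best alternative gives 10.
Others report (6, 15, 22): truth gives 10, best alternative gives 10.
(Remaining 21 profiles checked similarly; truth is weakly best in each.)
In every case the truthful report is at least as good as any alternative, so it is a dominant strategy.

Yes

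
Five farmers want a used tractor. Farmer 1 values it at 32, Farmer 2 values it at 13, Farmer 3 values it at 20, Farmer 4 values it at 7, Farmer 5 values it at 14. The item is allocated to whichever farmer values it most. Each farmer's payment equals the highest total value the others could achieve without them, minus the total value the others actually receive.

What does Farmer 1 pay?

Farmer 1 has the highest value and receives the item.
Without Farmer 1, the item would go to the next-highest value, 20, so the others could achieve 20.
With Farmer 1 present and winning, the others receive nothing, so their total is 0.
Payment = 20 - 0 = 20.

20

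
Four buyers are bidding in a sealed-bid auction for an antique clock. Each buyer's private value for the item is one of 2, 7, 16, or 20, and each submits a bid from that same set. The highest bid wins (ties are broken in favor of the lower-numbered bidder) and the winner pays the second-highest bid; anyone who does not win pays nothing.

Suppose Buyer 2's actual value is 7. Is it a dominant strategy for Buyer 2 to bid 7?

Yes

Check each profile of the others' bids and compare truth against every alternative bid.
Others bid (2, 2, 2): truth gives 5, best alternative gives 5.
Others bid (2, 2, 7): truth gives 0, best alternative gives 0.
Others bid (2, 2, 16): truth gives 0, best alternative gives 0.
Others bid (2, 2, 20): truth gives 0, best alternative gives 0.
Others bid (2, 7, 2): truth gives 0, best alternative gives 0.
Others bid (2, 7, 7): truth gives 0, best alternative gives 0.
(Remaining 58 profiles checked similarly; truth is weakly best in each.)
In every case the truthful bid is at least as good as any alternative, so it is a dominant strategy.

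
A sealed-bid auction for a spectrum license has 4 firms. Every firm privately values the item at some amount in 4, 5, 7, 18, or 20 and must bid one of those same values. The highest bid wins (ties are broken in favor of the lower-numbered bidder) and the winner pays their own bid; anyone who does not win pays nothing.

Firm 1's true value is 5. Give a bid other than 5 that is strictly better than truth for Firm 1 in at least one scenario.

4

Suppose Firm 2 bids 4, Firm 3 bids 4 and Firm 4 bids 4.
Bid 5: wins, pays 5, utility 5 - 5 = 0.
Bid 4: wins, pays 4, utility 5 - 4 = 1.
So bidding 4 beats truth here (1 > 0).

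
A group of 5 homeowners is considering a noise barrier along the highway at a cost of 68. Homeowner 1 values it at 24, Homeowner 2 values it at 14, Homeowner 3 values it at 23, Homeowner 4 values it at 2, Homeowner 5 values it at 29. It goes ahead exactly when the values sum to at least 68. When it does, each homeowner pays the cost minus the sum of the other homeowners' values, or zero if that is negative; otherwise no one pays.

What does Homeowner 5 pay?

5

Total value 92 ≥ cost 68, so the project is built.
The other homeowners' values sum to 63.
Cost minus that sum is 68 - 63 = 5.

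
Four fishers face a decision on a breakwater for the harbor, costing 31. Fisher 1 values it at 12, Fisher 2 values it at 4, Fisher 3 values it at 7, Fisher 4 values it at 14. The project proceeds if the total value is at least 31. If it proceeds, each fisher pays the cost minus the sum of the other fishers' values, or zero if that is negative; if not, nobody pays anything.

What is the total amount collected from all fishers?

Total value 37 ≥ cost 31, so it is built.
Fisher 1: others sum to 25; max(0, 31 - 25) = 6.
Fisher 2: others sum to 33; max(0, 31 - 33) = 0.
Fisher 3: others sum to 30; max(0, 31 - 30) = 1.
Fisher 4: others sum to 23; max(0, 31 - 23) = 8.
Total collected = 6 + 0 + 1 + 8 = 15.

15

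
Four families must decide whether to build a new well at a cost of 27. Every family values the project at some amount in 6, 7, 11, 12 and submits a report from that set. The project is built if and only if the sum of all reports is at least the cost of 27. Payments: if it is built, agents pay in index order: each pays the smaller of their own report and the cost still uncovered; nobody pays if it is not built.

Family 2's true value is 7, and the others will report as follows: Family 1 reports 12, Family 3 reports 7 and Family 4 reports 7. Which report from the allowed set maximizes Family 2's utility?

6

Report 6: project built, pays 6, utility 7 - 6 = 1.
Report 7: project built, pays 7, utility 7 - 7 = 0.
Report 11: project built, pays 11, utility 7 - 11 = -4.
Report 12: project built, pays 12, utility 7 - 12 = -5.
The best choice is 6 with utility 1.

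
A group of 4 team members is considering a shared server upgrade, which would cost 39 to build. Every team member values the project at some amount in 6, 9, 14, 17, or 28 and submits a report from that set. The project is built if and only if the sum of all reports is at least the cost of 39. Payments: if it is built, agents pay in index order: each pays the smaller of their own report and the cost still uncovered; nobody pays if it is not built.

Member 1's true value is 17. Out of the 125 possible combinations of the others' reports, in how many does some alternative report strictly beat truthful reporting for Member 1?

Others report (6, 6, 14): truth gives 0; report 14 gives 3 > 0. Violating.
Others report (6, 6, 17): truth gives 0; report 14 gives 3 > 0. Violating.
Others report (6, 6, 28): truth gives 0; report 6 gives 11 > 0. Violating.
Others report (6, 9, 14): truth gives 0; report 14 gives 3 > 0. Violating.
Others report (6, 6, 6): truth gives 0; no alternative beats it.
Others report (6, 6, 9): truth gives 0; no alternative beats it.
(Checking all 125 profiles: 118 have a profitable deviation, 7 do not.)

118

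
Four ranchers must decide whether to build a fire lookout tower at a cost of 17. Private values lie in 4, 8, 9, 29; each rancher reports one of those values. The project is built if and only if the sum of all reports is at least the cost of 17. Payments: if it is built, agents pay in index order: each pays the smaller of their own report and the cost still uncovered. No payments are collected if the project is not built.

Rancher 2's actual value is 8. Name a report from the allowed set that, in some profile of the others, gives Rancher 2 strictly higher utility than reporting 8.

4

Suppose Rancher 1 reports 4, Rancher 3 reports 4 and Rancher 4 reports 8.
Report 8: project built, pays 8, utility 8 - 8 = 0.
Report 4: project built, pays 4, utility 8 - 4 = 4.
So reporting 4 beats truth here (4 > 0).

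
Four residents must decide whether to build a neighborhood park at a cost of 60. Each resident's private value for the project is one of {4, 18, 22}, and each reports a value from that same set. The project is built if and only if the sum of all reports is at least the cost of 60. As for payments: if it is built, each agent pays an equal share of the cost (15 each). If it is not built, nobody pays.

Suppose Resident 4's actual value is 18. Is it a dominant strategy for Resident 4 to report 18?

Consider the case where Resident 1 reports 4, Resident 2 reports 18 and Resident 3 reports 18.
Truthful report 18: project not built, utility 0.
Report 22 instead: project built, pays 15, utility 18 - 15 = 3.
Since 3 > 0, reporting 22 is strictly better here, so truthful reporting is not dominant.

No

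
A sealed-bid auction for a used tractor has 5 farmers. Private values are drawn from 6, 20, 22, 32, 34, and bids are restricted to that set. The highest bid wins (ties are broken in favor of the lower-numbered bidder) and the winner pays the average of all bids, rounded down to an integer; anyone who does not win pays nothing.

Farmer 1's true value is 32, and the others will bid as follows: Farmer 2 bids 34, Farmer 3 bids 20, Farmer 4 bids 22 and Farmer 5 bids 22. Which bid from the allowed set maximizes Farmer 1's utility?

34

Bid 6: loses, pays 0, utility 0.
Bid 20: loses, pays 0, utility 0.
Bid 22: loses, pays 0, utility 0.
Bid 32: loses, pays 0, utility 0.
Bid 34: wins, pays 26, utility 32 - 26 = 6.
The best choice is 34 with utility 6.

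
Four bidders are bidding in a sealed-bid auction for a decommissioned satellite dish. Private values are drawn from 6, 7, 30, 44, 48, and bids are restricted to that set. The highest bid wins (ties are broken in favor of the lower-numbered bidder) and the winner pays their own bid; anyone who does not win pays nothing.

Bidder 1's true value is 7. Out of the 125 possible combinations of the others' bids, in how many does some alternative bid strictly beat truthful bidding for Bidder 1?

Others bid (6, 6, 6): truth gives 0; bid 6 gives 1 > 0. Violating.
Others bid (6, 6, 7): truth gives 0; no alternative beats it.
Others bid (6, 6, 30): truth gives 0; no alternative beats it.
(Checking all 125 profiles: 1 has a profitable deviation, 124 do not.)

1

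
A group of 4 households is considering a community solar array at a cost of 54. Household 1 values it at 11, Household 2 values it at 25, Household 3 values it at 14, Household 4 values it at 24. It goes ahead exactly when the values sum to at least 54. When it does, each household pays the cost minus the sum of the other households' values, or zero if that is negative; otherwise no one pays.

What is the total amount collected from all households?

Total value 74 ≥ cost 54, so it is built.
Household 1: others sum to 63; max(0, 54 - 63) = 0.
Household 2: others sum to 49; max(0, 54 - 49) = 5.
Household 3: others sum to 60; max(0, 54 - 60) = 0.
Household 4: others sum to 50; max(0, 54 - 50) = 4.
Total collected = 0 + 5 + 0 + 4 = 9.

9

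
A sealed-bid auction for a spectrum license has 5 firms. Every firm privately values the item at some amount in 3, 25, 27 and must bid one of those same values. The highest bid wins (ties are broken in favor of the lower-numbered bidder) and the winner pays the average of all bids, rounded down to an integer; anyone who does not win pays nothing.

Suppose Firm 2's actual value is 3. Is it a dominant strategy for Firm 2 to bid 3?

Check each profile of the others' bids and compare truth against every alternative bid.
Others bid (3, 25, 25, 25): truth gives 0, best alternative gives -17.
Others bid (3, 3, 25, 25): truth gives 0, best alternative gives -13.
Others bid (3, 25, 3, 25): truth gives 0, best alternative gives -13.
Others bid (3, 25, 25, 3): truth gives 0, best alternative gives -13.
Others bid (3, 3, 3, 25): truth gives 0, best alternative gives -8.
Others bid (3, 3, 25, 3): truth gives 0, best alternative gives -8.
(Remaining 75 profiles checked similarly; truth is weakly best in each.)
In every case the truthful bid is at least as good as any alternative, so it is a dominant strategy.

Yes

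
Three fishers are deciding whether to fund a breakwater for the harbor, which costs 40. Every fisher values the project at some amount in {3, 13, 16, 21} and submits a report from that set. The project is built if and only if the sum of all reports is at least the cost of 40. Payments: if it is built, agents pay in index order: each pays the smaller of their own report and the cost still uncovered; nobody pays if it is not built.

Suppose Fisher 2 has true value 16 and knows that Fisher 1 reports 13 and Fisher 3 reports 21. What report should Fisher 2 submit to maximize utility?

Report 3: project not built, utility 0.
Report 13: project built, pays 13, utility 16 - 13 = 3.
Report 16: project built, pays 16, utility 16 - 16 = 0.
Report 21: project built, pays 21, utility 16 - 21 = -5.
The best choice is 13 with utility 3.

13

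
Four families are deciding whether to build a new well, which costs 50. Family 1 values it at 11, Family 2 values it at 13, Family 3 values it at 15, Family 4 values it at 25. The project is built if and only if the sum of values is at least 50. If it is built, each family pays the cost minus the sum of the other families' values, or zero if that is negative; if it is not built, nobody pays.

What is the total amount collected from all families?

12

Total value 64 ≥ cost 50, so it is built.
Family 1: others sum to 53; max(0, 50 - 53) = 0.
Family 2: others sum to 51; max(0, 50 - 51) = 0.
Family 3: others sum to 49; max(0, 50 - 49) = 1.
Family 4: others sum to 39; max(0, 50 - 39) = 11.
Total collected = 0 + 0 + 1 + 11 = 12.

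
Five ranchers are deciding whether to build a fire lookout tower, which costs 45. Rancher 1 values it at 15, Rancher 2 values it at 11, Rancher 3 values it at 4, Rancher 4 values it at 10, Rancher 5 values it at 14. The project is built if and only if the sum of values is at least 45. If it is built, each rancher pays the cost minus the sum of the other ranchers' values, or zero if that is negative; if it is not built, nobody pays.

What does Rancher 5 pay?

5

Total value 54 ≥ cost 45, so the project is built.
The other ranchers' values sum to 40.
Cost minus that sum is 45 - 40 = 5.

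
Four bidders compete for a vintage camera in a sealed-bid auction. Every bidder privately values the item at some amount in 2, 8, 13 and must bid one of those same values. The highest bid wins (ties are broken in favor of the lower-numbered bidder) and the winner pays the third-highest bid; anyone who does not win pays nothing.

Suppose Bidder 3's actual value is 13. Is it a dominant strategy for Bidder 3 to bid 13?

Yes

Check each profile of the others' bids and compare truth against every alternative bid.
Others bid (2, 2, 13): truth gives 11, best alternative gives 0.
Others bid (2, 8, 2): truth gives 11, best alternative gives 0.
Others bid (8, 2, 2): truth gives 11, best alternative gives 0.
Others bid (2, 8, 8): truth gives 5, best alternative gives 0.
Others bid (2, 8, 13): truth gives 5, best alternative gives 0.
Others bid (8, 2, 8): truth gives 5, best alternative gives 0.
(Remaining 21 profiles checked similarly; truth is weakly best in each.)
In every case the truthful bid is at least as good as any alternative, so it is a dominant strategy.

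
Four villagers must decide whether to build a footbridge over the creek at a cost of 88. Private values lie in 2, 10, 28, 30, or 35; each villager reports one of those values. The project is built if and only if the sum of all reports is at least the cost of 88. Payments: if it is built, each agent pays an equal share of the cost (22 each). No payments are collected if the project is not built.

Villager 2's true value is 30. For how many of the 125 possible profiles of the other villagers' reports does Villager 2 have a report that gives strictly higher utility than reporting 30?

3

Others report (10, 10, 35): truth gives 0; report 35 gives 8 > 0. Violating.
Others report (10, 35, 10): truth gives 0; report 35 gives 8 > 0. Violating.
Others report (35, 10, 10): truth gives 0; report 35 gives 8 > 0. Violating.
Others report (2, 2, 2): truth gives 0; no alternative beats it.
Others report (2, 2, 10): truth gives 0; no alternative beats it.
(Checking all 125 profiles: 3 have a profitable deviation, 122 do not.)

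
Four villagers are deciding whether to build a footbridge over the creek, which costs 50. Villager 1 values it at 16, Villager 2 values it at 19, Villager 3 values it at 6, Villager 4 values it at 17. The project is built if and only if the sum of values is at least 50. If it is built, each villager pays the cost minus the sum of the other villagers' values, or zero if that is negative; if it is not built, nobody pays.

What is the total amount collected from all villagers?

Total value 58 ≥ cost 50, so it is built.
Villager 1: others sum to 42; max(0, 50 - 42) = 8.
Villager 2: others sum to 39; max(0, 50 - 39) = 11.
Villager 3: others sum to 52; max(0, 50 - 52) = 0.
Villager 4: others sum to 41; max(0, 50 - 41) = 9.
Total collected = 8 + 11 + 0 + 9 = 28.

28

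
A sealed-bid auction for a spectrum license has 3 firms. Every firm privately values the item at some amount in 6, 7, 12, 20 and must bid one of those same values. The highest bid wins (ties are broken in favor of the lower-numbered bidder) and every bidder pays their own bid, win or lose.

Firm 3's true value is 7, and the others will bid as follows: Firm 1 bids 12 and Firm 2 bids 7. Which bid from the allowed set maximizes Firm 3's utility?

6

Bid 6: loses but pays 6, utility -6.
Bid 7: loses but pays 7, utility -7.
Bid 12: loses but pays 12, utility -12.
Bid 20: wins, pays 20, utility 7 - 20 = -13.
The best choice is 6 with utility -6.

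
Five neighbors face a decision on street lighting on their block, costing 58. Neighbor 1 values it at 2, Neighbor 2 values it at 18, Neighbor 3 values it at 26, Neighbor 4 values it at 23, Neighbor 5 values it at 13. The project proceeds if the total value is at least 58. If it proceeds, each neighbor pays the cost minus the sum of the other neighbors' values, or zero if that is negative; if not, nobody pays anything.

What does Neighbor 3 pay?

2

Total value 82 ≥ cost 58, so the project is built.
The other neighbors' values sum to 56.
Cost minus that sum is 58 - 56 = 2.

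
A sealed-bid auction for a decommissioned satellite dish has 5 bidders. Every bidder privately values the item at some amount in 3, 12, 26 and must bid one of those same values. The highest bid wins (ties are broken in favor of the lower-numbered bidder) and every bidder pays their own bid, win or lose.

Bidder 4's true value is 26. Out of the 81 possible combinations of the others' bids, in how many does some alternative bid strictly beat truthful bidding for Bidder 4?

59

Others bid (3, 3, 3, 3): truth gives 0; bid 12 gives 14 > 0. Violating.
Others bid (3, 3, 3, 12): truth gives 0; bid 12 gives 14 > 0. Violating.
Others bid (3, 3, 26, 3): truth gives -26; bid 3 gives -3 > -26. Violating.
Others bid (3, 3, 26, 12): truth gives -26; bid 3 gives -3 > -26. Violating.
Others bid (3, 3, 3, 26): truth gives 0; no alternative beats it.
Others bid (3, 3, 12, 3): truth gives 0; no alternative beats it.
(Checking all 81 profiles: 59 have a profitable deviation, 22 do not.)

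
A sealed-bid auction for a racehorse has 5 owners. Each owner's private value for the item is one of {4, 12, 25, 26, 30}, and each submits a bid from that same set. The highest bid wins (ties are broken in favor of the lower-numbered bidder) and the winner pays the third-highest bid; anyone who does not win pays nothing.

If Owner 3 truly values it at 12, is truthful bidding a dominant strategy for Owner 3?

Consider the case where Owner 1 bids 4, Owner 2 bids 4, Owner 4 bids 4 and Owner 5 bids 25.
Truthful bid 12: loses, pays 0, utility 0.
Bid 25 instead: wins, pays 4, utility 12 - 4 = 8.
Since 8 > 0, bidding 25 is strictly better here, so truthful bidding is not dominant.

No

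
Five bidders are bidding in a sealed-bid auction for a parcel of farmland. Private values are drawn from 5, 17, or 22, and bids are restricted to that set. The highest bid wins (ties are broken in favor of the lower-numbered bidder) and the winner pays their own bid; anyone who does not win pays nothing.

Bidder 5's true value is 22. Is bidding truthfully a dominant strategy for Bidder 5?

Consider the case where Bidder 1 bids 5, Bidder 2 bids 5, Bidder 3 bids 5 and Bidder 4 bids 5.
Truthful bid 22: wins, pays 22, utility 22 - 22 = 0.
Bid 17 instead: wins, pays 17, utility 22 - 17 = 5.
Since 5 > 0, bidding 17 is strictly better here, so truthful bidding is not dominant.

No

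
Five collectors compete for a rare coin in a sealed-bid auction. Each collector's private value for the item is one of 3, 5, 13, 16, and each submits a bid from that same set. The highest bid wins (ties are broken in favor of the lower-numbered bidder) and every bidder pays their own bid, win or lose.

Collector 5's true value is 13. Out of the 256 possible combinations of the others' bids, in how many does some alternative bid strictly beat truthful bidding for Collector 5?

Others bid (3, 3, 3, 3): truth gives 0; bid 5 gives 8 > 0. Violating.
Others bid (3, 3, 3, 13): truth gives -13; bid 3 gives -3 > -13. Violating.
Others bid (3, 3, 3, 16): truth gives -13; bid 3 gives -3 > -13. Violating.
Others bid (3, 3, 5, 13): truth gives -13; bid 3 gives -3 > -13. Violating.
Others bid (3, 3, 3, 5): truth gives 0; no alternative beats it.
Others bid (3, 3, 5, 3): truth gives 0; no alternative beats it.
(Checking all 256 profiles: 241 have a profitable deviation, 15 do not.)

241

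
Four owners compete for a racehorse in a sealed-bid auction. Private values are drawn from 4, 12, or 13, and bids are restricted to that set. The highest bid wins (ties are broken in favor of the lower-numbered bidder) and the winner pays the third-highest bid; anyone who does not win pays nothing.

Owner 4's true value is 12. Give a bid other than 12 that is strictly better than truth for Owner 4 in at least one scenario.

Suppose Owner 1 bids 4, Owner 2 bids 4 and Owner 3 bids 12.
Bid 12: loses, pays 0, utility 0.
Bid 13: wins, pays 4, utility 12 - 4 = 8.
So bidding 13 beats truth here (8 > 0).

13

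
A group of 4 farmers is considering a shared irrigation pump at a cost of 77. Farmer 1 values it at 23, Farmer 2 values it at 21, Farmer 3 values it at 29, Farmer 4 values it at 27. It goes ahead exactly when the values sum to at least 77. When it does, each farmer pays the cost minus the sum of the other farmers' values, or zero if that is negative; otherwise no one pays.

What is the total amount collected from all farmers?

Total value 100 ≥ cost 77, so it is built.
Farmer 1: others sum to 77; max(0, 77 - 77) = 0.
Farmer 2: others sum to 79; max(0, 77 - 79) = 0.
Farmer 3: others sum to 71; max(0, 77 - 71) = 6.
Farmer 4: others sum to 73; max(0, 77 - 73) = 4.
Total collected = 0 + 0 + 6 + 4 = 10.

10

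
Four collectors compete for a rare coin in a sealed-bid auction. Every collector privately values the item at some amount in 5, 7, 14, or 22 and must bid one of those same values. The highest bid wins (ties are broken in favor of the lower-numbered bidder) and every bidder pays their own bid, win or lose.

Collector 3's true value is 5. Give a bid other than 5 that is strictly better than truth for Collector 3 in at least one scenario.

7

Suppose Collector 1 bids 5, Collector 2 bids 5 and Collector 4 bids 5.
Bid 5: loses but pays 5, utility -5.
Bid 7: wins, pays 7, utility 5 - 7 = -2.
So bidding 7 beats truth here (-2 > -5).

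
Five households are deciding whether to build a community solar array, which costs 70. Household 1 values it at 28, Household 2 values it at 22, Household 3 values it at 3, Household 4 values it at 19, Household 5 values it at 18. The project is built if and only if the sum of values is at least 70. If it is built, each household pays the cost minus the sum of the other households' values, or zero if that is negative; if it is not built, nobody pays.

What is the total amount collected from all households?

10

Total value 90 ≥ cost 70, so it is built.
Household 1: others sum to 62; max(0, 70 - 62) = 8.
Household 2: others sum to 68; max(0, 70 - 68) = 2.
Household 3: others sum to 87; max(0, 70 - 87) = 0.
Household 4: others sum to 71; max(0, 70 - 71) = 0.
Household 5: others sum to 72; max(0, 70 - 72) = 0.
Total collected = 8 + 2 + 0 + 0 + 0 = 10.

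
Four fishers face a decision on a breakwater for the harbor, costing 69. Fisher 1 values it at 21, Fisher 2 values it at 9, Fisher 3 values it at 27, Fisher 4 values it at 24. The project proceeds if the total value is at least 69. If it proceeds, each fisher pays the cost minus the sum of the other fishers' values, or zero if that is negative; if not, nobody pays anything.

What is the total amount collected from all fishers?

36

Total value 81 ≥ cost 69, so it is built.
Fisher 1: others sum to 60; max(0, 69 - 60) = 9.
Fisher 2: others sum to 72; max(0, 69 - 72) = 0.
Fisher 3: others sum to 54; max(0, 69 - 54) = 15.
Fisher 4: others sum to 57; max(0, 69 - 57) = 12.
Total collected = 9 + 0 + 15 + 12 = 36.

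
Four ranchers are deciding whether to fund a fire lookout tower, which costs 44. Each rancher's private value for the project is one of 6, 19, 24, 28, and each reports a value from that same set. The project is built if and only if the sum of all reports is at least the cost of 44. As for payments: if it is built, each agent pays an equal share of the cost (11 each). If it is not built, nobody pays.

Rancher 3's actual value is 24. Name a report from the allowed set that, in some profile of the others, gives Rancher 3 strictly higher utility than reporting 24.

Suppose Rancher 1 reports 6, Rancher 2 reports 6 and Rancher 4 reports 6.
Report 24: project not built, utility 0.
Report 28: project built, pays 11, utility 24 - 11 = 13.
So reporting 28 beats truth here (13 > 0).

28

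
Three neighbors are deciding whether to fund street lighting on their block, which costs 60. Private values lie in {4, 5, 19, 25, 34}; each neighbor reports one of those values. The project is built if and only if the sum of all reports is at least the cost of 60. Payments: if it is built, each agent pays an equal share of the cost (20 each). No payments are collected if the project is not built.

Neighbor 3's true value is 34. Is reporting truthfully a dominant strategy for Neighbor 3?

Check each profile of the others' reports and compare truth against every alternative report.
Others report (4, 25): truth gives 14, best alternative gives 0.
Others report (5, 25): truth gives 14, best alternative gives 0.
Others report (25, 4): truth gives 14, best alternative gives 0.
Others report (25, 5): truth gives 14, best alternative gives 0.
Others report (4, 34): truth gives 14, best alternative gives 14.
Others report (5, 34): truth gives 14, best alternative gives 14.
(Remaining 19 profiles checked similarly; truth is weakly best in each.)
In every case the truthful report is at least as good as any alternative, so it is a dominant strategy.

Yes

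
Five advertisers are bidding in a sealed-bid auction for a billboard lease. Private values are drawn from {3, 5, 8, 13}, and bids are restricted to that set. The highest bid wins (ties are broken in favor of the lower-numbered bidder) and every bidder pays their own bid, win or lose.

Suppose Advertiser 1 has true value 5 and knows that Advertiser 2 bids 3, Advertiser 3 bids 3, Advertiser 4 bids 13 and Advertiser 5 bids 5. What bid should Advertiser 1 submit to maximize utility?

3

Bid 3: loses but pays 3, utility -3.
Bid 5: loses but pays 5, utility -5.
Bid 8: loses but pays 8, utility -8.
Bid 13: wins, pays 13, utility 5 - 13 = -8.
The best choice is 3 with utility -3.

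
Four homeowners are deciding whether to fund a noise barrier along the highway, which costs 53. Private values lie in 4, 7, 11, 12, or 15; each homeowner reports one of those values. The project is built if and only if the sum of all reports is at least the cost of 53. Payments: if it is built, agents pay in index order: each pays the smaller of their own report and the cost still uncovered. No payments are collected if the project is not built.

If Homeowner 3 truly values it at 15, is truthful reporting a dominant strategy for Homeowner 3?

No

Consider the case where Homeowner 1 reports 11, Homeowner 2 reports 15 and Homeowner 4 reports 15.
Truthful report 15: project built, pays 15, utility 15 - 15 = 0.
Report 12 instead: project built, pays 12, utility 15 - 12 = 3.
Since 3 > 0, reporting 12 is strictly better here, so truthful reporting is not dominant.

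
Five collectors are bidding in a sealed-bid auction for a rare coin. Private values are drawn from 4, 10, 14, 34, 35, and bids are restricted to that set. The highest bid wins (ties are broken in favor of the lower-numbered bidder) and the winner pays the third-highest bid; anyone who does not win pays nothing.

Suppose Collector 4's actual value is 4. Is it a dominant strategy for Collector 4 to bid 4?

Check each profile of the others' bids and compare truth against every alternative bid.
Others bid (4, 4, 4, 4): truth gives 0, best alternative gives 0.
Others bid (4, 4, 4, 10): truth gives 0, best alternative gives 0.
Others bid (4, 4, 4, 14): truth gives 0, best alternative gives 0.
Others bid (4, 4, 4, 34): truth gives 0, best alternative gives 0.
Others bid (4, 4, 4, 35): truth gives 0, best alternative gives 0.
Others bid (4, 4, 10, 4): truth gives 0, best alternative gives 0.
(Remaining 619 profiles checked similarly; truth is weakly best in each.)
In every case the truthful bid is at least as good as any alternative, so it is a dominant strategy.

Yes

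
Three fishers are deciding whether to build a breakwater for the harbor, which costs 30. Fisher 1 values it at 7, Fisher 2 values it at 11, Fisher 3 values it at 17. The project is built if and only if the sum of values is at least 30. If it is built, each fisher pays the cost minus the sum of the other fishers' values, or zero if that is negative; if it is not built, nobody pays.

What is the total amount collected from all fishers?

20

Total value 35 ≥ cost 30, so it is built.
Fisher 1: others sum to 28; max(0, 30 - 28) = 2.
Fisher 2: others sum to 24; max(0, 30 - 24) = 6.
Fisher 3: others sum to 18; max(0, 30 - 18) = 12.
Total collected = 2 + 6 + 12 = 20.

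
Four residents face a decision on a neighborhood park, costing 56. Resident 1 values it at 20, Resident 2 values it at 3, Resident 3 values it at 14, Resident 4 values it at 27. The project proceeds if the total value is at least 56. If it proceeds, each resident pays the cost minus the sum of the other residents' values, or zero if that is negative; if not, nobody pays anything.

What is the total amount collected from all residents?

Total value 64 ≥ cost 56, so it is built.
Resident 1: others sum to 44; max(0, 56 - 44) = 12.
Resident 2: others sum to 61; max(0, 56 - 61) = 0.
Resident 3: others sum to 50; max(0, 56 - 50) = 6.
Resident 4: others sum to 37; max(0, 56 - 37) = 19.
Total collected = 12 + 0 + 6 + 19 = 37.

37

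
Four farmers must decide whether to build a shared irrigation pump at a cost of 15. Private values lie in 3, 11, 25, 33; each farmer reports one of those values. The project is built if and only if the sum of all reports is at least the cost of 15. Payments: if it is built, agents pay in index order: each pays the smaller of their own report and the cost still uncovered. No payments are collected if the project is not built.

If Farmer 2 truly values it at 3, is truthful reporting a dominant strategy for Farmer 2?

Check each profile of the others' reports and compare truth against every alternative report.
Others report (3, 3, 3): truth gives 0, best alternative gives -8.
Others report (3, 3, 11): truth gives 0, best alternative gives -8.
Others report (3, 3, 25): truth gives 0, best alternative gives -8.
Others report (3, 3, 33): truth gives 0, best alternative gives -8.
Others report (3, 11, 3): truth gives 0, best alternative gives -8.
Others report (3, 11, 11): truth gives 0, best alternative gives -8.
(Remaining 58 profiles checked similarly; truth is weakly best in each.)
In every case the truthful report is at least as good as any alternative, so it is a dominant strategy.

Yes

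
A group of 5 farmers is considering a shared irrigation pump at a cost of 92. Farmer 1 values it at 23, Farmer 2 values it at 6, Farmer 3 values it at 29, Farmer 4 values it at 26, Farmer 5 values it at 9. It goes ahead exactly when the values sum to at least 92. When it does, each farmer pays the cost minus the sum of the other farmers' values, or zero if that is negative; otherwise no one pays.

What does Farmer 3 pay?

Total value 93 ≥ cost 92, so the project is built.
The other farmers' values sum to 64.
Cost minus that sum is 92 - 64 = 28.

28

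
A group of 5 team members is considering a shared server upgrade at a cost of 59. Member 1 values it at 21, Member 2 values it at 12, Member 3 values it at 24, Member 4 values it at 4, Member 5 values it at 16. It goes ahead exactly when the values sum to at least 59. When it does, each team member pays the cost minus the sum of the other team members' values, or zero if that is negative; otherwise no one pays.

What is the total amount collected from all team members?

Total value 77 ≥ cost 59, so it is built.
Member 1: others sum to 56; max(0, 59 - 56) = 3.
Member 2: others sum to 65; max(0, 59 - 65) = 0.
Member 3: others sum to 53; max(0, 59 - 53) = 6.
Member 4: others sum to 73; max(0, 59 - 73) = 0.
Member 5: others sum to 61; max(0, 59 - 61) = 0.
Total collected = 3 + 0 + 6 + 0 + 0 = 9.

9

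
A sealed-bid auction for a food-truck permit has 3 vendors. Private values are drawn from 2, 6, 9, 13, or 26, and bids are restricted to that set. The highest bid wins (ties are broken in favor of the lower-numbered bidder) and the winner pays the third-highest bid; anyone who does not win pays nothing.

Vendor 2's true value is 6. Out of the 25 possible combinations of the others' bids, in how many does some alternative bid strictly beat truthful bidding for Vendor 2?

6

Others bid (2, 9): truth gives 0; bid 9 gives 4 > 0. Violating.
Others bid (2, 13): truth gives 0; bid 13 gives 4 > 0. Violating.
Others bid (2, 26): truth gives 0; bid 26 gives 4 > 0. Violating.
Others bid (6, 2): truth gives 0; bid 9 gives 4 > 0. Violating.
Others bid (2, 2): truth gives 4; no alternative beats it.
Others bid (2, 6): truth gives 4; no alternative beats it.
(Checking all 25 profiles: 6 have a profitable deviation, 19 do not.)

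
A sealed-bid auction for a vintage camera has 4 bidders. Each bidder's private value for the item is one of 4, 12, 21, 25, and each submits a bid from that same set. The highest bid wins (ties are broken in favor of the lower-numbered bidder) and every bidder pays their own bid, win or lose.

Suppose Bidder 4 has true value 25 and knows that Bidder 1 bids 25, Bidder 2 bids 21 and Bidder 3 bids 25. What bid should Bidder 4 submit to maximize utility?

4

Bid 4: loses but pays 4, utility -4.
Bid 12: loses but pays 12, utility -12.
Bid 21: loses but pays 21, utility -21.
Bid 25: loses but pays 25, utility -25.
The best choice is 4 with utility -4.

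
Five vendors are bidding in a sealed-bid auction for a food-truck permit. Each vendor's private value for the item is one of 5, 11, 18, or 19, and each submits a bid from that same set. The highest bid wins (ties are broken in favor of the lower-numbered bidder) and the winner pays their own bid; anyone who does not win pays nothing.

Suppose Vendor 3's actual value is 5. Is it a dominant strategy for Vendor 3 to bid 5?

Yes

Check each profile of the others' bids and compare truth against every alternative bid.
Others bid (5, 5, 5, 5): truth gives 0, best alternative gives -6.
Others bid (5, 5, 5, 11): truth gives 0, best alternative gives -6.
Others bid (5, 5, 11, 5): truth gives 0, best alternative gives -6.
Others bid (5, 5, 11, 11): truth gives 0, best alternative gives -6.
Others bid (5, 5, 5, 18): truth gives 0, best alternative gives 0.
Others bid (5, 5, 5, 19): truth gives 0, best alternative gives 0.
(Remaining 250 profiles checked similarly; truth is weakly best in each.)
In every case the truthful bid is at least as good as any alternative, so it is a dominant strategy.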